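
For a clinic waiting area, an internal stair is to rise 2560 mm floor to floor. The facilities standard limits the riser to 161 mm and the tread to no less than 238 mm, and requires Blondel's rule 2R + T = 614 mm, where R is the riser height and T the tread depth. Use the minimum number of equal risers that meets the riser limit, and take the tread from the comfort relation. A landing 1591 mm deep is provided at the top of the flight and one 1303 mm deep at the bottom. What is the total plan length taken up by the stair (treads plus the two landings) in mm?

7304 mm

At most 161 each: 2560/161 = 15.90, giving 16 risers.
Riser R = 2560 / 16 = 160 mm, within the 161 mm limit.
T = 614 − 2·160 = 294 mm, which satisfies the 238 mm minimum.
Going = (16 − 1) × 294 = 4410 mm.
Add landings: 4410 + 1591 + 1303 = 7304 mm.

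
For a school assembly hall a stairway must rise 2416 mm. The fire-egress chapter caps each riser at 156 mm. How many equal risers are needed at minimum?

16 risers

2416 / 156 = 15.487 → round up to 16 risers.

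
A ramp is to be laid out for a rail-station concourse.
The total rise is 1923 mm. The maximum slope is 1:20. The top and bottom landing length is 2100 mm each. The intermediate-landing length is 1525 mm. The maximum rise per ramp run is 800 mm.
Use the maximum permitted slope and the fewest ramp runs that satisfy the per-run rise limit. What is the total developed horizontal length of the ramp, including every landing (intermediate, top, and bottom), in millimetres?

45710 mm

1923 / 800 = 2.404 → round up to 3 ramp runs. That means 2 intermediate landings.
Ramp run (horizontal) at 1:20: 1923 × 20 = 38460 mm.
2 intermediate landings contribute 2 × 1525 = 3050 mm.
Top and bottom landings: 2 × 2100 = 4200 mm.
Total = 38460 + 3050 + 4200 = 45710 mm.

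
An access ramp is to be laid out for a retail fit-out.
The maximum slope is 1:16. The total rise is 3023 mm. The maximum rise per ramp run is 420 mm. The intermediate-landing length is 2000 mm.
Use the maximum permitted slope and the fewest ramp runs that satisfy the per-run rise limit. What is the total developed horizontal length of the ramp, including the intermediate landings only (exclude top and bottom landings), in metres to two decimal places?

3023 / 420 = 7.20, so 8 ramp runs are needed. That means 7 intermediate landings.
Horizontal run for 3023 mm of rise at 1:16 is 3023 × 16 = 48368 mm.
Intermediate landings: 7 × 2000 = 14000 mm.
Developed length = 48368 + 14000 = 62368 mm.
= 62.37 m.

62.37 m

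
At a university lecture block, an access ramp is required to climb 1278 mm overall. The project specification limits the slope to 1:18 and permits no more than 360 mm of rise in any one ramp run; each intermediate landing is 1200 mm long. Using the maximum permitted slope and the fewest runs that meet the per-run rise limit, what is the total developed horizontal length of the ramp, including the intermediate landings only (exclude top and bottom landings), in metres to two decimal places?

26.60 m

⌈1278/360⌉ = 4 ramp runs. That means 3 intermediate landings.
Horizontal run for 1278 mm of rise at 1:18 is 1278 × 18 = 23004 mm.
Intermediate landings: 3 × 1200 = 3600 mm.
Total developed length = 23004 + 3600 = 26604 mm.
= 26.60 m.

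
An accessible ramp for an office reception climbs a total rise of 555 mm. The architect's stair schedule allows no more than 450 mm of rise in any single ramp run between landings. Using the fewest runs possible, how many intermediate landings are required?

At most 450 each: 555/450 = 1.23, giving 2 ramp runs.
2 runs are separated by 1 intermediate landings.

1 intermediate landings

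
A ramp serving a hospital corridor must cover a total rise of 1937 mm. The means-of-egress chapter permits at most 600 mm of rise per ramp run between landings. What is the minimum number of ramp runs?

4 runs

⌈1937/600⌉ = 4 ramp runs.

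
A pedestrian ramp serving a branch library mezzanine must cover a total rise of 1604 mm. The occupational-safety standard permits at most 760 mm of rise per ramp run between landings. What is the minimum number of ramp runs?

At most 760 each: 1604/760 = 2.11, giving 3 ramp runs.

3 runs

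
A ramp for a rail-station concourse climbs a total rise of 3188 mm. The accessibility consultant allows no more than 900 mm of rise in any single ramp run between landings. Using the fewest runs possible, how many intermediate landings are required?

3 intermediate landings

⌈3188/900⌉ = 4 ramp runs.
4 runs are separated by 3 intermediate landings.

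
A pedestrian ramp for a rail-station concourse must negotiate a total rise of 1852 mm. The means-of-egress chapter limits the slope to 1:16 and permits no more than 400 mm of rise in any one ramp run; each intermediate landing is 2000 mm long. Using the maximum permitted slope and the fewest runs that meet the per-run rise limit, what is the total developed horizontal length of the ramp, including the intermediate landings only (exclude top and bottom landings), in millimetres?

1852 / 400 = 4.630 → round up to 5 ramp runs. That means 4 intermediate landings.
Ramp run (horizontal) at 1:16: 1852 × 16 = 29632 mm.
4 intermediate landings contribute 4 × 2000 = 8000 mm.
Total developed length = 29632 + 8000 = 37632 mm.

37632 mm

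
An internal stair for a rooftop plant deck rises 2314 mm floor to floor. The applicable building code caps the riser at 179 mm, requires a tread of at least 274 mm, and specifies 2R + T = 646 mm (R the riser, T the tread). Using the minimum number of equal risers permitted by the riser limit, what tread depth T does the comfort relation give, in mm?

⌈2314/179⌉ = 13 risers.
Each riser is 2314/13 = 178 mm (≤ 179 mm).
T = 646 − 2·178 = 290 mm, which satisfies the 274 mm minimum.

290 mm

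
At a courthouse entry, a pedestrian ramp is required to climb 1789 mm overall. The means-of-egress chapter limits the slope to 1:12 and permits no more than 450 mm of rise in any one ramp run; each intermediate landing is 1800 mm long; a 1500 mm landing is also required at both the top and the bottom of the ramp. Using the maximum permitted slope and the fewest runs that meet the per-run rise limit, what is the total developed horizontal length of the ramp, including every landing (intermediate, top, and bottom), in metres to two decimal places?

At most 450 each: 1789/450 = 3.98, giving 4 ramp runs. That means 3 intermediate landings.
Horizontal run for 1789 mm of rise at 1:12 is 1789 × 12 = 21468 mm.
Intermediate landings: 3 × 1800 = 5400 mm.
Top and bottom landings: 2 × 1500 = 3000 mm.
Total = 21468 + 5400 + 3000 = 29868 mm.
= 29.87 m.

29.87 m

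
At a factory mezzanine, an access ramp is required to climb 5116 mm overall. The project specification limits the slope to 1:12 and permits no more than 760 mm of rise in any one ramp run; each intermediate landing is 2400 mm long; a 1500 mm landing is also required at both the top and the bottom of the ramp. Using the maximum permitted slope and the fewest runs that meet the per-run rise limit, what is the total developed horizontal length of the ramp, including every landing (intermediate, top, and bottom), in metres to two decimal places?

5116 / 760 = 6.73, so 7 ramp runs are needed. That means 6 intermediate landings.
Horizontal run for 5116 mm of rise at 1:12 is 5116 × 12 = 61392 mm.
6 intermediate landings contribute 6 × 2400 = 14400 mm.
Top and bottom landings: 2 × 1500 = 3000 mm.
Total = 61392 + 14400 + 3000 = 78792 mm.
= 78.79 m.

78.79 m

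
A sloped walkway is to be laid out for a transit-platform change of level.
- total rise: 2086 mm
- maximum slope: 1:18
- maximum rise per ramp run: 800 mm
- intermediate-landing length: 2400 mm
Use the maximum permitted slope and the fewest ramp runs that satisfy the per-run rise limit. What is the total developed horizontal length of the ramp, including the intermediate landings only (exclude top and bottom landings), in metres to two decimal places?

2086 / 800 = 2.61, so 3 ramp runs are needed. That means 2 intermediate landings.
Horizontal run for 2086 mm of rise at 1:18 is 2086 × 18 = 37548 mm.
Intermediate landings: 2 × 2400 = 4800 mm.
Total developed length = 37548 + 4800 = 42348 mm.
= 42.35 m.

42.35 m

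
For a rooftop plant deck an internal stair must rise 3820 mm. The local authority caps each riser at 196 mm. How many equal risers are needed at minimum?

3820 / 196 = 19.49, so 20 risers are needed.

20 risers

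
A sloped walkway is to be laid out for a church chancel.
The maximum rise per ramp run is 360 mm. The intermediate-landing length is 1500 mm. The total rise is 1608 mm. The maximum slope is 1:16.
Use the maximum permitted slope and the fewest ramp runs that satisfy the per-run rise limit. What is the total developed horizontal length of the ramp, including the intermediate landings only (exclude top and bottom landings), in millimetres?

At most 360 each: 1608/360 = 4.47, giving 5 ramp runs. That means 4 intermediate landings.
Horizontal run for 1608 mm of rise at 1:16 is 1608 × 16 = 25728 mm.
4 intermediate landings contribute 4 × 1500 = 6000 mm.
Total developed length = 25728 + 6000 = 31728 mm.

31728 mm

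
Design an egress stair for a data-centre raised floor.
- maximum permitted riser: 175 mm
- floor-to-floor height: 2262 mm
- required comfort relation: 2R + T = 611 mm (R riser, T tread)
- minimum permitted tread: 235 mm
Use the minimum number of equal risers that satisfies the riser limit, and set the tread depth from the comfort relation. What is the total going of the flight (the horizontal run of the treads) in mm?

2262 / 175 = 12.93, so 13 risers are needed.
Each riser is 2262/13 = 174 mm (≤ 175 mm).
From 2R + T = 611: T = 611 − 348 = 263 mm.
Treads = 13 − 1 = 12; going = 12 × 263 = 3156 mm.

3156 mm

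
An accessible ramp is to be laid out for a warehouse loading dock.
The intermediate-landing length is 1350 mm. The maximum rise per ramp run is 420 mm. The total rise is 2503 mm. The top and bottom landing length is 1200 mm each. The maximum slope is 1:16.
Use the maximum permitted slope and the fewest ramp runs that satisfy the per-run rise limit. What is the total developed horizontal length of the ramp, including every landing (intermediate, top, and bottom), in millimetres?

49198 mm

⌈2503/420⌉ = 6 ramp runs. That means 5 intermediate landings.
Horizontal run for 2503 mm of rise at 1:16 is 2503 × 16 = 40048 mm.
5 intermediate landings contribute 5 × 1350 = 6750 mm.
Top and bottom landings: 2 × 1200 = 2400 mm.
Total = 40048 + 6750 + 2400 = 49198 mm.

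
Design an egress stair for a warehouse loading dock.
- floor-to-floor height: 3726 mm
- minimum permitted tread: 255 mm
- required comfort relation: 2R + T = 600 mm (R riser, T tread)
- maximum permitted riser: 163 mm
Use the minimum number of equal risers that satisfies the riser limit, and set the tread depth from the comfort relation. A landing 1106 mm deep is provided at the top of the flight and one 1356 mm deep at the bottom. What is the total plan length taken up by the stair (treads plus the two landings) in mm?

8534 mm

3726 / 163 = 22.859 → round up to 23 risers.
Riser R = 3726 / 23 = 162 mm, within the 163 mm limit.
From 2R + T = 600: T = 600 − 324 = 276 mm.
Going = (23 − 1) × 276 = 6072 mm.
Enclosure = 6072 + 1106 + 1356 = 8534 mm.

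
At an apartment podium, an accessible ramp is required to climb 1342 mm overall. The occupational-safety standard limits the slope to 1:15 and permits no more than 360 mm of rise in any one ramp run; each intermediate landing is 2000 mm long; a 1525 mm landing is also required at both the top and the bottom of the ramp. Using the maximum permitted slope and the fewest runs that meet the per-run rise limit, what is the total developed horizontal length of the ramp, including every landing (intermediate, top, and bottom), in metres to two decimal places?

29.18 m

1342 / 360 = 3.73, so 4 ramp runs are needed. That means 3 intermediate landings.
Horizontal run for 1342 mm of rise at 1:15 is 1342 × 15 = 20130 mm.
3 intermediate landings contribute 3 × 2000 = 6000 mm.
Top and bottom landings: 2 × 1525 = 3050 mm.
Total = 20130 + 6000 + 3050 = 29180 mm.
= 29.18 m.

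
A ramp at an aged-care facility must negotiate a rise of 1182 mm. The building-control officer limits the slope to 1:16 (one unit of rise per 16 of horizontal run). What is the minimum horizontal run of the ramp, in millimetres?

At 1:16 the run is 16 × 1182 = 18912 mm.

18912 mm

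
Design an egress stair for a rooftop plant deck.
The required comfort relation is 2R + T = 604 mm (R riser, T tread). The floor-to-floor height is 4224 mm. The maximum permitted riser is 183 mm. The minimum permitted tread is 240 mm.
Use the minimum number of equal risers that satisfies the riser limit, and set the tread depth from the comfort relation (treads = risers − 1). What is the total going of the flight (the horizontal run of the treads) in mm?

4224 / 183 = 23.082 → round up to 24 risers.
Riser R = 4224 / 24 = 176 mm, within the 183 mm limit.
T = 604 − 2·176 = 252 mm, which satisfies the 240 mm minimum.
Going = (24 − 1) × 252 = 5796 mm.

5796 mm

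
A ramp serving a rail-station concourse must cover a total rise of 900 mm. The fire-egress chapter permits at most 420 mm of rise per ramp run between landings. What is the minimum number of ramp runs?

⌈900/420⌉ = 3 ramp runs.

3 runs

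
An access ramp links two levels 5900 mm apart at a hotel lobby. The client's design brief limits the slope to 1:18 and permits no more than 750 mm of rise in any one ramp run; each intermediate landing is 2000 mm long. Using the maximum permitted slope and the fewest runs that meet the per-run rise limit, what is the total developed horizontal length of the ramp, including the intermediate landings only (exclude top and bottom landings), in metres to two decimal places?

120.20 m

5900 / 750 = 7.867 → round up to 8 ramp runs. That means 7 intermediate landings.
Horizontal run for 5900 mm of rise at 1:18 is 5900 × 18 = 106200 mm.
Intermediate landings: 7 × 2000 = 14000 mm.
Total developed length = 106200 + 14000 = 120200 mm.
= 120.20 m.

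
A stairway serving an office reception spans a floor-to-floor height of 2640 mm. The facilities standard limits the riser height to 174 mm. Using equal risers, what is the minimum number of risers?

16 risers

2640 / 174 = 15.172 → round up to 16 risers.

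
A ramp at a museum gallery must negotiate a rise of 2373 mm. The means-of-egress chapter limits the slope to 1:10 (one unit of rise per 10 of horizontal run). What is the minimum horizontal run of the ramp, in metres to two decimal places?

Run = rise × 10 = 2373 × 10 = 23730 mm.
23730 mm = 23.73 m.

23.73 m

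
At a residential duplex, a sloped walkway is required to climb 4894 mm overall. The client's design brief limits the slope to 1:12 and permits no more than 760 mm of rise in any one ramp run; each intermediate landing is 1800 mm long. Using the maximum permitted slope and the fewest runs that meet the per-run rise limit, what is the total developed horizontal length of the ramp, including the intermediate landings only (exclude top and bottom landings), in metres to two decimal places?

⌈4894/760⌉ = 7 ramp runs. That means 6 intermediate landings.
Ramp run (horizontal) at 1:12: 4894 × 12 = 58728 mm.
6 intermediate landings contribute 6 × 1800 = 10800 mm.
Total developed length = 58728 + 10800 = 69528 mm.
= 69.53 m.

69.53 m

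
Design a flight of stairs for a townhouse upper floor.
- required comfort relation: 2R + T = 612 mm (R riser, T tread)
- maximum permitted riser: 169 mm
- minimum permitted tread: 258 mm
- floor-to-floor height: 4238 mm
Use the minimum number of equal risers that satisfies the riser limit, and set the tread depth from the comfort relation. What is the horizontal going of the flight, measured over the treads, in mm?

At most 169 each: 4238/169 = 25.08, giving 26 risers.
R = 4238 ÷ 26 = 163 mm.
Tread T = 612 − 2 × 163 = 286 mm (≥ 258 mm).
26 risers give 25 treads; going = 25 × 286 = 7150 mm.

7150 mm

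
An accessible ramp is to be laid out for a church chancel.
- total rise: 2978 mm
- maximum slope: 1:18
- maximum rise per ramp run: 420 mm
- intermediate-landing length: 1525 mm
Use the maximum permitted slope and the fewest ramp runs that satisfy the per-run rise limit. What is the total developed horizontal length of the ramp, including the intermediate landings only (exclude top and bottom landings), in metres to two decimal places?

64.28 m

⌈2978/420⌉ = 8 ramp runs. That means 7 intermediate landings.
Horizontal run for 2978 mm of rise at 1:18 is 2978 × 18 = 53604 mm.
Intermediate landings: 7 × 1525 = 10675 mm.
Developed length = 53604 + 10675 = 64279 mm.
= 64.28 m.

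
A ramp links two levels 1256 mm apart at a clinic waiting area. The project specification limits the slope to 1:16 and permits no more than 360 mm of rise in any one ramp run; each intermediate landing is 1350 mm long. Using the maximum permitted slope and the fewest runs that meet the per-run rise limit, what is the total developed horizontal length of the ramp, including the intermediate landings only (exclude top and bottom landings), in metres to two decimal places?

1256 / 360 = 3.489 → round up to 4 ramp runs. That means 3 intermediate landings.
Ramp run (horizontal) at 1:16: 1256 × 16 = 20096 mm.
Intermediate landings: 3 × 1350 = 4050 mm.
Total developed length = 20096 + 4050 = 24146 mm.
= 24.15 m.

24.15 m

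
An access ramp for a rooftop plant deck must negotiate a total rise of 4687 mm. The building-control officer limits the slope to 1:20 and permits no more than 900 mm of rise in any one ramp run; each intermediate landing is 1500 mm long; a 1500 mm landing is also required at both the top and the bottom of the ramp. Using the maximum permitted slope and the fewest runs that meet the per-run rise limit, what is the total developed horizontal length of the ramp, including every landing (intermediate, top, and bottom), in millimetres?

⌈4687/900⌉ = 6 ramp runs. That means 5 intermediate landings.
Horizontal run for 4687 mm of rise at 1:20 is 4687 × 20 = 93740 mm.
Intermediate landings: 5 × 1500 = 7500 mm.
Top and bottom landings: 2 × 1500 = 3000 mm.
Total = 93740 + 7500 + 3000 = 104240 mm.

104240 mm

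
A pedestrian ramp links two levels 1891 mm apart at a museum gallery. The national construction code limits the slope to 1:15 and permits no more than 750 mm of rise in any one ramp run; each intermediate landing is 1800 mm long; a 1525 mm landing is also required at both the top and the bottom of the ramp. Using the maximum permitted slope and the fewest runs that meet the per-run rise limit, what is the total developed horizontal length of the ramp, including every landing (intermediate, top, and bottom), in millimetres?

⌈1891/750⌉ = 3 ramp runs. That means 2 intermediate landings.
Ramp run (horizontal) at 1:15: 1891 × 15 = 28365 mm.
2 intermediate landings contribute 2 × 1800 = 3600 mm.
Top and bottom landings: 2 × 1525 = 3050 mm.
Total = 28365 + 3600 + 3050 = 35015 mm.

35015 mm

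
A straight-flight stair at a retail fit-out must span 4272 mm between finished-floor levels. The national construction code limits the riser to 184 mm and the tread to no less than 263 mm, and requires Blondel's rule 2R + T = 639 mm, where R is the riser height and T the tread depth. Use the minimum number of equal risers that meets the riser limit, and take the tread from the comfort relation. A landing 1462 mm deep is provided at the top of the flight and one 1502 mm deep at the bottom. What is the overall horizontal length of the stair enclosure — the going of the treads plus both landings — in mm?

4272 / 184 = 23.217 → round up to 24 risers.
Each riser is 4272/24 = 178 mm (≤ 184 mm).
From 2R + T = 639: T = 639 − 356 = 283 mm.
Going = (24 − 1) × 283 = 6509 mm.
Enclosure = 6509 + 1462 + 1502 = 9473 mm.

9473 mm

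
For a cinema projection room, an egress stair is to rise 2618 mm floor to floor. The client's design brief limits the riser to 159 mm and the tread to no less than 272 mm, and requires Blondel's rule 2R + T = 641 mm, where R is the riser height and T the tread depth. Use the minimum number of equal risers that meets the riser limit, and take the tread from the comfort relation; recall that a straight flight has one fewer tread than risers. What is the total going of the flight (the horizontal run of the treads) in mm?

5328 mm

⌈2618/159⌉ = 17 risers.
Riser R = 2618 / 17 = 154 mm, within the 159 mm limit.
From 2R + T = 641: T = 641 − 308 = 333 mm.
Treads = 17 − 1 = 16; going = 16 × 333 = 5328 mm.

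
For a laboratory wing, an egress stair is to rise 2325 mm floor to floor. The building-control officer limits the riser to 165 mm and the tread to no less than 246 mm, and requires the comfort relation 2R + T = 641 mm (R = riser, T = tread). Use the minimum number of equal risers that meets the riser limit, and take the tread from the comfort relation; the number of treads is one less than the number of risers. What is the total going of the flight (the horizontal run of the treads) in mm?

4634 mm

2325 / 165 = 14.09, so 15 risers are needed.
Riser R = 2325 / 15 = 155 mm, within the 165 mm limit.
From 2R + T = 641: T = 641 − 310 = 331 mm.
15 risers give 14 treads; going = 14 × 331 = 4634 mm.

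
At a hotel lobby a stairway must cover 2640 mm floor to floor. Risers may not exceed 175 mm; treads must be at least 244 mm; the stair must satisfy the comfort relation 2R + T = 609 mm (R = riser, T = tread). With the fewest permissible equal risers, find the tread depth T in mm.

2640 / 175 = 15.09, so 16 risers are needed.
R = 2640 ÷ 16 = 165 mm.
Tread T = 609 − 2 × 165 = 279 mm (≥ 244 mm).

279 mm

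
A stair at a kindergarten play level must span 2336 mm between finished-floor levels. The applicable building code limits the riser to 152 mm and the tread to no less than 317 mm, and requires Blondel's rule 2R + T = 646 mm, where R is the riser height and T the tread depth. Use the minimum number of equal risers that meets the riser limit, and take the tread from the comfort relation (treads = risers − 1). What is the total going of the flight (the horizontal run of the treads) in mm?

At most 152 each: 2336/152 = 15.37, giving 16 risers.
Riser R = 2336 / 16 = 146 mm, within the 152 mm limit.
T = 646 − 2·146 = 354 mm, which satisfies the 317 mm minimum.
16 risers give 15 treads; going = 15 × 354 = 5310 mm.

5310 mm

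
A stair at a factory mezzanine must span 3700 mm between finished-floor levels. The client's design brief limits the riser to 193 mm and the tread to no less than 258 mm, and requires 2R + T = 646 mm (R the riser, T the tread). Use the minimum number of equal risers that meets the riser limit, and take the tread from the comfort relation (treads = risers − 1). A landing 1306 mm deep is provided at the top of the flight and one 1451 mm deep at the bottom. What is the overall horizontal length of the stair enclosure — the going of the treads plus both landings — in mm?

At most 193 each: 3700/193 = 19.17, giving 20 risers.
Each riser is 3700/20 = 185 mm (≤ 193 mm).
T = 646 − 2·185 = 276 mm, which satisfies the 258 mm minimum.
20 risers give 19 treads; going = 19 × 276 = 5244 mm.
Enclosure = 5244 + 1306 + 1451 = 8001 mm.

8001 mm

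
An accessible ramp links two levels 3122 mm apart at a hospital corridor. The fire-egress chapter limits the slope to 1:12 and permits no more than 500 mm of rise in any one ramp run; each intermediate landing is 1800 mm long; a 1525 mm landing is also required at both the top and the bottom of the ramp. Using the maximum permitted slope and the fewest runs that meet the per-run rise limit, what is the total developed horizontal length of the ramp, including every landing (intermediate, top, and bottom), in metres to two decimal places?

51.31 m

3122 / 500 = 6.244 → round up to 7 ramp runs. That means 6 intermediate landings.
Ramp run (horizontal) at 1:12: 3122 × 12 = 37464 mm.
6 intermediate landings contribute 6 × 1800 = 10800 mm.
Top and bottom landings: 2 × 1525 = 3050 mm.
Total = 37464 + 10800 + 3050 = 51314 mm.
= 51.31 m.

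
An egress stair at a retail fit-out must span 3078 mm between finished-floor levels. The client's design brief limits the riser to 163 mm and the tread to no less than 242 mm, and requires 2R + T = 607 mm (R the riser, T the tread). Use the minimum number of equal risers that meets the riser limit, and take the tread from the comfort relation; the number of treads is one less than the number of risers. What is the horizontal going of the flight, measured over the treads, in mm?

5094 mm

At most 163 each: 3078/163 = 18.88, giving 19 risers.
Each riser is 3078/19 = 162 mm (≤ 163 mm).
Tread T = 607 − 2 × 162 = 283 mm (≥ 242 mm).
Going = (19 − 1) × 283 = 5094 mm.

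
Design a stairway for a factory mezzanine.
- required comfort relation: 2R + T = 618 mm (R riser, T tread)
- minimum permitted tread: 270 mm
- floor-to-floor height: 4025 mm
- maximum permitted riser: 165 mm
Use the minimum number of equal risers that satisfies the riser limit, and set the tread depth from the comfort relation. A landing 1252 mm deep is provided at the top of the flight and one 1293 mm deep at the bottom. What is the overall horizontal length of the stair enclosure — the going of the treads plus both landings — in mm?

At most 165 each: 4025/165 = 24.39, giving 25 risers.
Each riser is 4025/25 = 161 mm (≤ 165 mm).
T = 618 − 2·161 = 296 mm, which satisfies the 270 mm minimum.
Going = (25 − 1) × 296 = 7104 mm.
Enclosure = 7104 + 1252 + 1293 = 9649 mm.

9649 mm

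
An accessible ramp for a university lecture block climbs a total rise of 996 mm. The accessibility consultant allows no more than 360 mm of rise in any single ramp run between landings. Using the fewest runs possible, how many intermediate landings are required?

2 intermediate landings

At most 360 each: 996/360 = 2.77, giving 3 ramp runs.
3 runs are separated by 2 intermediate landings.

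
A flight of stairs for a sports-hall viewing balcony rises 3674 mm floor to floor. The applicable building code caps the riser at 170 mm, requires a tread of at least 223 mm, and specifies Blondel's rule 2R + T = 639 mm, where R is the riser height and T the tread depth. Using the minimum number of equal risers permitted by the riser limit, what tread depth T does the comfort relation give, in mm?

At most 170 each: 3674/170 = 21.61, giving 22 risers.
Riser R = 3674 / 22 = 167 mm, within the 170 mm limit.
T = 639 − 2·167 = 305 mm, which satisfies the 223 mm minimum.

305 mm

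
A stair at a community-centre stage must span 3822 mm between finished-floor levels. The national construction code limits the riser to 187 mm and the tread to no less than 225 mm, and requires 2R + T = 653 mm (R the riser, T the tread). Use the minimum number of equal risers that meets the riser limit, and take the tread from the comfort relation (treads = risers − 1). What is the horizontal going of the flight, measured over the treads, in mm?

5780 mm

3822 / 187 = 20.44, so 21 risers are needed.
R = 3822 ÷ 21 = 182 mm.
From 2R + T = 653: T = 653 − 364 = 289 mm.
Treads = 21 − 1 = 20; going = 20 × 289 = 5780 mm.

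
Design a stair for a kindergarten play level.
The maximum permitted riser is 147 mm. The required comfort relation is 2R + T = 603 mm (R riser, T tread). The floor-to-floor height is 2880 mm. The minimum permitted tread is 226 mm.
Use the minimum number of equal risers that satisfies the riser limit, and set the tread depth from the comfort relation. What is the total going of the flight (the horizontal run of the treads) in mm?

5985 mm

2880 / 147 = 19.592 → round up to 20 risers.
Each riser is 2880/20 = 144 mm (≤ 147 mm).
T = 603 − 2·144 = 315 mm, which satisfies the 226 mm minimum.
Treads = 20 − 1 = 19; going = 19 × 315 = 5985 mm.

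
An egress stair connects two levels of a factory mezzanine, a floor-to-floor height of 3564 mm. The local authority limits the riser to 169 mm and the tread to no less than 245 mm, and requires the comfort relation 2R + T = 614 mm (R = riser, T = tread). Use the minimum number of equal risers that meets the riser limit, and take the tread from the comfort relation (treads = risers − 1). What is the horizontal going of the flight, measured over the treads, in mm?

⌈3564/169⌉ = 22 risers.
R = 3564 ÷ 22 = 162 mm.
Tread T = 614 − 2 × 162 = 290 mm (≥ 245 mm).
22 risers give 21 treads; going = 21 × 290 = 6090 mm.

6090 mm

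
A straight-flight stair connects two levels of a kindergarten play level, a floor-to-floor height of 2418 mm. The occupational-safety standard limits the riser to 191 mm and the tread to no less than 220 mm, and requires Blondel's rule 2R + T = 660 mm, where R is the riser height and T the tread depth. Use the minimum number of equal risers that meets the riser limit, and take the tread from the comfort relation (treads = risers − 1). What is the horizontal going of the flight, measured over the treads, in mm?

3456 mm

At most 191 each: 2418/191 = 12.66, giving 13 risers.
Each riser is 2418/13 = 186 mm (≤ 191 mm).
From 2R + T = 660: T = 660 − 372 = 288 mm.
Going = (13 − 1) × 288 = 3456 mm.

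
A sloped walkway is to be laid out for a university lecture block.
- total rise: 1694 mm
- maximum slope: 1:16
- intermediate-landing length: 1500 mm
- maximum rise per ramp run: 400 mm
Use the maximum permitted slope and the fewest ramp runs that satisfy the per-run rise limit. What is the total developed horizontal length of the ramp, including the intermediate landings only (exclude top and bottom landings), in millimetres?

1694 / 400 = 4.235 → round up to 5 ramp runs. That means 4 intermediate landings.
Ramp run (horizontal) at 1:16: 1694 × 16 = 27104 mm.
4 intermediate landings contribute 4 × 1500 = 6000 mm.
Total developed length = 27104 + 6000 = 33104 mm.

33104 mm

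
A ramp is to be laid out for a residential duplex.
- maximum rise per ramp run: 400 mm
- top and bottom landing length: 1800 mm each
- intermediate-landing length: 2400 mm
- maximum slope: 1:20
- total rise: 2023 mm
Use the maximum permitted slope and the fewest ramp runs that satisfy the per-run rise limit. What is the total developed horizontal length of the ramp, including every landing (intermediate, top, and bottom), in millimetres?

56060 mm

2023 / 400 = 5.06, so 6 ramp runs are needed. That means 5 intermediate landings.
Horizontal run for 2023 mm of rise at 1:20 is 2023 × 20 = 40460 mm.
Intermediate landings: 5 × 2400 = 12000 mm.
Top and bottom landings: 2 × 1800 = 3600 mm.
Total = 40460 + 12000 + 3600 = 56060 mm.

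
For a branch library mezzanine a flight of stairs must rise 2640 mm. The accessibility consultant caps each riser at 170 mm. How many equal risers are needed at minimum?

16 risers

2640 / 170 = 15.529 → round up to 16 risers.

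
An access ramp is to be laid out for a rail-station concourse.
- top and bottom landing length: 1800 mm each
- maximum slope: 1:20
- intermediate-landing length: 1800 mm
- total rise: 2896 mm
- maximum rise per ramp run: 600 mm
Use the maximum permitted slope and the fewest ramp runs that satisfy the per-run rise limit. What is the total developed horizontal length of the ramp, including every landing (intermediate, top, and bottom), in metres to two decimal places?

2896 / 600 = 4.83, so 5 ramp runs are needed. That means 4 intermediate landings.
Horizontal run for 2896 mm of rise at 1:20 is 2896 × 20 = 57920 mm.
Intermediate landings: 4 × 1800 = 7200 mm.
Top and bottom landings: 2 × 1800 = 3600 mm.
Total = 57920 + 7200 + 3600 = 68720 mm.
= 68.72 m.

68.72 m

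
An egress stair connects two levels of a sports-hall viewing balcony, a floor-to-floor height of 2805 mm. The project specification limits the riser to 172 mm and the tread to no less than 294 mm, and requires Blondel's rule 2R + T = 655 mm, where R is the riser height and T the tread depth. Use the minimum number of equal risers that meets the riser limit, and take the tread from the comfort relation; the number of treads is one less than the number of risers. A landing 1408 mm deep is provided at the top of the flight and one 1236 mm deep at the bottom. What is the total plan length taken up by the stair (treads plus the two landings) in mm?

2805 / 172 = 16.308 → round up to 17 risers.
Riser R = 2805 / 17 = 165 mm, within the 172 mm limit.
From 2R + T = 655: T = 655 − 330 = 325 mm.
Treads = 17 − 1 = 16; going = 16 × 325 = 5200 mm.
Add landings: 5200 + 1408 + 1236 = 7844 mm.

7844 mm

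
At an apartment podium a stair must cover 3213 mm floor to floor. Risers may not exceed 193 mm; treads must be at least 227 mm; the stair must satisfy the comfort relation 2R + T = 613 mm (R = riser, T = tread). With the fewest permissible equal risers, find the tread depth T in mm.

3213 / 193 = 16.648 → round up to 17 risers.
Riser R = 3213 / 17 = 189 mm, within the 193 mm limit.
Tread T = 613 − 2 × 189 = 235 mm (≥ 227 mm).

235 mm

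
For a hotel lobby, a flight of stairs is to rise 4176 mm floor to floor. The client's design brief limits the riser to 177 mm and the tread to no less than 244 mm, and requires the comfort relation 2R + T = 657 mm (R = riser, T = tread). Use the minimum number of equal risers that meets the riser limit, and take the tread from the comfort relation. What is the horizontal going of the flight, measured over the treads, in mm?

At most 177 each: 4176/177 = 23.59, giving 24 risers.
R = 4176 ÷ 24 = 174 mm.
From 2R + T = 657: T = 657 − 348 = 309 mm.
Treads = 24 − 1 = 23; going = 23 × 309 = 7107 mm.

7107 mm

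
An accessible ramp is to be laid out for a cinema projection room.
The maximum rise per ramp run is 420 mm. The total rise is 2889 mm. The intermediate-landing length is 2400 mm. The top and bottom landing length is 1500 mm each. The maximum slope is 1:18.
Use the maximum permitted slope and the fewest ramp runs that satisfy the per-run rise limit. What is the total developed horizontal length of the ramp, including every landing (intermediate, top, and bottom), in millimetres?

At most 420 each: 2889/420 = 6.88, giving 7 ramp runs. That means 6 intermediate landings.
Ramp run (horizontal) at 1:18: 2889 × 18 = 52002 mm.
Intermediate landings: 6 × 2400 = 14400 mm.
Top and bottom landings: 2 × 1500 = 3000 mm.
Total = 52002 + 14400 + 3000 = 69402 mm.

69402 mm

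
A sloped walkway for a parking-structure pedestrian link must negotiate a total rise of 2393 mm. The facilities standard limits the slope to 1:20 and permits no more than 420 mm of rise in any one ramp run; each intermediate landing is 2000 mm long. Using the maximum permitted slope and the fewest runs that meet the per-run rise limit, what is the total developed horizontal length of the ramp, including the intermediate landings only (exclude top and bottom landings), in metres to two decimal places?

57.86 m

At most 420 each: 2393/420 = 5.70, giving 6 ramp runs. That means 5 intermediate landings.
Ramp run (horizontal) at 1:20: 2393 × 20 = 47860 mm.
5 intermediate landings contribute 5 × 2000 = 10000 mm.
Developed length = 47860 + 10000 = 57860 mm.
= 57.86 m.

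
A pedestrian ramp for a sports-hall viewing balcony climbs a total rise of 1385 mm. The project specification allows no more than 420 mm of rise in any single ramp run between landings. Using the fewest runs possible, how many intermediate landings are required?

At most 420 each: 1385/420 = 3.30, giving 4 ramp runs.
4 runs are separated by 3 intermediate landings.

3 intermediate landings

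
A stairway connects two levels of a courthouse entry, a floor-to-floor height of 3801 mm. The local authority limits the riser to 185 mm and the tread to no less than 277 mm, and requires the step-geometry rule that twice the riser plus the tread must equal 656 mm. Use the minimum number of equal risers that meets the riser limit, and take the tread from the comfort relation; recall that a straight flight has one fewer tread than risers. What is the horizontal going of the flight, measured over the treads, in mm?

5880 mm

⌈3801/185⌉ = 21 risers.
Riser R = 3801 / 21 = 181 mm, within the 185 mm limit.
From 2R + T = 656: T = 656 − 362 = 294 mm.
Going = (21 − 1) × 294 = 5880 mm.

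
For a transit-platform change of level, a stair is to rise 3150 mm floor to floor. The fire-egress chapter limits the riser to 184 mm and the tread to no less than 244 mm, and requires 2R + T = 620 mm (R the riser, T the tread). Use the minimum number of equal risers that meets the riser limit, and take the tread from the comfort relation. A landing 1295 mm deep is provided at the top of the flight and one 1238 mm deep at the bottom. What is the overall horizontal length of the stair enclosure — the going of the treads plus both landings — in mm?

At most 184 each: 3150/184 = 17.12, giving 18 risers.
Each riser is 3150/18 = 175 mm (≤ 184 mm).
T = 620 − 2·175 = 270 mm, which satisfies the 244 mm minimum.
Going = (18 − 1) × 270 = 4590 mm.
Add landings: 4590 + 1295 + 1238 = 7123 mm.

7123 mm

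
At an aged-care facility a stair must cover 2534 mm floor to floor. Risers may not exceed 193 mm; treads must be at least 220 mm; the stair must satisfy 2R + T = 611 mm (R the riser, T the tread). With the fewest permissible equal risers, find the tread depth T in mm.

2534 / 193 = 13.130 → round up to 14 risers.
Each riser is 2534/14 = 181 mm (≤ 193 mm).
T = 611 − 2·181 = 249 mm, which satisfies the 220 mm minimum.

249 mm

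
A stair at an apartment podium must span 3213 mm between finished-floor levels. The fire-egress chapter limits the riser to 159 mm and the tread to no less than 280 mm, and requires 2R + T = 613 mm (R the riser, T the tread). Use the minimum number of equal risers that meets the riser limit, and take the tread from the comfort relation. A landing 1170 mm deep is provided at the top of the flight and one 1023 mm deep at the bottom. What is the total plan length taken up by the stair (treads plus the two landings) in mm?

8333 mm

⌈3213/159⌉ = 21 risers.
R = 3213 ÷ 21 = 153 mm.
Tread T = 613 − 2 × 153 = 307 mm (≥ 280 mm).
21 risers give 20 treads; going = 20 × 307 = 6140 mm.
Enclosure = 6140 + 1170 + 1023 = 8333 mm.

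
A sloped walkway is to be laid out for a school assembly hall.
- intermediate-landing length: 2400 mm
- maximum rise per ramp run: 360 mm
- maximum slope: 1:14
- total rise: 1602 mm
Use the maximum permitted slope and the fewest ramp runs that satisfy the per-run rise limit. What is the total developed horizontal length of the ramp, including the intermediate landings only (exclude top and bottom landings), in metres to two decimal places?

32.03 m

1602 / 360 = 4.450 → round up to 5 ramp runs. That means 4 intermediate landings.
Ramp run (horizontal) at 1:14: 1602 × 14 = 22428 mm.
4 intermediate landings contribute 4 × 2400 = 9600 mm.
Developed length = 22428 + 9600 = 32028 mm.
= 32.03 m.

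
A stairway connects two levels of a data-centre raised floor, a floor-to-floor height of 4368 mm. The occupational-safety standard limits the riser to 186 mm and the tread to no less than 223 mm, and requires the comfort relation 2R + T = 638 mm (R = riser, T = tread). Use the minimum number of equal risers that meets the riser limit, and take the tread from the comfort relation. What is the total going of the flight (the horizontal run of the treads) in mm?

⌈4368/186⌉ = 24 risers.
R = 4368 ÷ 24 = 182 mm.
From 2R + T = 638: T = 638 − 364 = 274 mm.
24 risers give 23 treads; going = 23 × 274 = 6302 mm.

6302 mm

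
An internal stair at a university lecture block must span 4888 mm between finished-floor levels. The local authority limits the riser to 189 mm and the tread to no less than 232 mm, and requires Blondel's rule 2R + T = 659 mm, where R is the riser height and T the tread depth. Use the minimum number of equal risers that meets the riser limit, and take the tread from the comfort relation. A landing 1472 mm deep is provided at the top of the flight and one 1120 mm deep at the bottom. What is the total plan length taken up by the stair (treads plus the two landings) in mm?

9667 mm

At most 189 each: 4888/189 = 25.86, giving 26 risers.
Each riser is 4888/26 = 188 mm (≤ 189 mm).
Tread T = 659 − 2 × 188 = 283 mm (≥ 232 mm).
26 risers give 25 treads; going = 25 × 283 = 7075 mm.
Enclosure = 7075 + 1472 + 1120 = 9667 mm.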